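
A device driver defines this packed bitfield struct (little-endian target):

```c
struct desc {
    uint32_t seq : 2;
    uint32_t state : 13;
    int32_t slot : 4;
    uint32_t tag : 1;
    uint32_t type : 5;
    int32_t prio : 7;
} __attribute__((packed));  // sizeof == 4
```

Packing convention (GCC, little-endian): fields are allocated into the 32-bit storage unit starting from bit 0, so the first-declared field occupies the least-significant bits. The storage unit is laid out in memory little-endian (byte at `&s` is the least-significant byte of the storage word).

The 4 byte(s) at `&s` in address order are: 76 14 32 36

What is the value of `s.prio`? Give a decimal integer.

27

[0]=0x76 [1]=0x14 [2]=0x32 [3]=0x36 (little-endian) → word 0x36321476
seq:2 @ bit 0 → (0x36321476>>0)&0x3 = 0x2
state:13 @ bit 2 → (0x36321476>>2)&0x1fff = 0x51d
slot:4 @ bit 15 → (0x36321476>>15)&0xf = 0x4
tag:1 @ bit 19 → (0x36321476>>19)&0x1 = 0x0
type:5 @ bit 20 → (0x36321476>>20)&0x1f = 0x3
prio:7 @ bit 25 → (0x36321476>>25)&0x7f = 0x1b  ←
prio signed 7b, MSB=0: value = 27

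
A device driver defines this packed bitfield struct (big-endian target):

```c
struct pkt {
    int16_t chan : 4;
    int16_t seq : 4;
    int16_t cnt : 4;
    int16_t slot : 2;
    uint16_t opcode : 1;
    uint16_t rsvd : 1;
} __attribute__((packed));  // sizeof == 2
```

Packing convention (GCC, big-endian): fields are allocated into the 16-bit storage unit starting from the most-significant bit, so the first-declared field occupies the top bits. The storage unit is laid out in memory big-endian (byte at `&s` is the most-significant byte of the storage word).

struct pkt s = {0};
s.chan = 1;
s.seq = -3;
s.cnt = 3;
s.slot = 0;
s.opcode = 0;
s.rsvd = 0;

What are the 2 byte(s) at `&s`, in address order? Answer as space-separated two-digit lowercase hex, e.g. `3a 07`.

chan:4 = 1 → 0x1 << 12 → word 0x1000
seq:4 = -3 → 0xd << 8 → word 0x1d00
cnt:4 = 3 → 0x3 << 4 → word 0x1d30
slot:2 = 0 → 0x0 << 2 → word 0x1d30
opcode:1 = 0 → 0x0 << 1 → word 0x1d30
rsvd:1 = 0 → 0x0 << 0 → word 0x1d30
word = 0x1d30 → big-endian bytes:
  [0]=0x1d  [1]=0x30

1d 30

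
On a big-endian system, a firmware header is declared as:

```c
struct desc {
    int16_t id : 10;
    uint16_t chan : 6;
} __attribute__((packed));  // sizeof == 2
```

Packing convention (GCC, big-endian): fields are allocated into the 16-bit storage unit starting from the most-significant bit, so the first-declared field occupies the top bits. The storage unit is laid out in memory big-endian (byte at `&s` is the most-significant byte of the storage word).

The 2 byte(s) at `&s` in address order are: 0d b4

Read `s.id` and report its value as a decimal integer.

54

[0]=0x0d [1]=0xb4 (big-endian) → word 0x0db4
id:10 @ bit 6 → (0x0db4>>6)&0x3ff = 0x36  ←
chan:6 @ bit 0 → (0x0db4>>0)&0x3f = 0x34
id signed 10b, MSB=0: value = 54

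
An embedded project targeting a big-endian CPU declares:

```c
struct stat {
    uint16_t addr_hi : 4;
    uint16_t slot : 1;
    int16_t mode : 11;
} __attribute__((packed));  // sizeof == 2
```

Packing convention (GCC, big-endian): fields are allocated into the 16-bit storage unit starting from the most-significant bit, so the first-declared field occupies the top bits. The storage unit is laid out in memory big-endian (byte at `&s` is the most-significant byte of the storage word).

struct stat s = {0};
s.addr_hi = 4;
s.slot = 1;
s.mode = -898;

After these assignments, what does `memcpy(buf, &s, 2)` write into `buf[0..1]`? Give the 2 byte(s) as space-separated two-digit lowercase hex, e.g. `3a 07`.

4c 7e

[12+:4] addr_hi=4 & 0xf = 0x4; word=0x4000
[11+:1] slot=1 & 0x1 = 0x1; word=0x4800
[0+:11] mode=-898 & 0x7ff = 0x47e; word=0x4c7e
word = 0x4c7e → big-endian bytes:
  [0]=0x4c  [1]=0x7e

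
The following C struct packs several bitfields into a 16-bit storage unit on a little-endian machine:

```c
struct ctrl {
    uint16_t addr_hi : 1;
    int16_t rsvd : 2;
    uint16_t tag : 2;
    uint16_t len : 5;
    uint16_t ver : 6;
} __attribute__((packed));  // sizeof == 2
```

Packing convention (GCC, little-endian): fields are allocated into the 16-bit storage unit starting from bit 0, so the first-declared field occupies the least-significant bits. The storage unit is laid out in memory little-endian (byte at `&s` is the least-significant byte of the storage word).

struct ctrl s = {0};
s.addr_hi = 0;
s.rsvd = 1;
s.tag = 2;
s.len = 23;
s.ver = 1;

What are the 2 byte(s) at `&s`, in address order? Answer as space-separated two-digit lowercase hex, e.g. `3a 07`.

f2 06

addr_hi:1 = 0 → 0x0 << 0 → word 0x0000
rsvd:2 = 1 → 0x1 << 1 → word 0x0002
tag:2 = 2 → 0x2 << 3 → word 0x0012
len:5 = 23 → 0x17 << 5 → word 0x02f2
ver:6 = 1 → 0x1 << 10 → word 0x06f2
word = 0x06f2 → little-endian bytes:
  [0]=0xf2  [1]=0x06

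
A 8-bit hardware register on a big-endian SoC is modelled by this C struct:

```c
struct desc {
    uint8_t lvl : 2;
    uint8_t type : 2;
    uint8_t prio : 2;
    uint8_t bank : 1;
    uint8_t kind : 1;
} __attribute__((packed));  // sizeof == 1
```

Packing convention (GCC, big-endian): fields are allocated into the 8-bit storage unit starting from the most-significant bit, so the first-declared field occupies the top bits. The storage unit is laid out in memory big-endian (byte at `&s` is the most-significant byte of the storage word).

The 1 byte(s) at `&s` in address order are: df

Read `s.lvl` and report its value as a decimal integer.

3

[0]=0xdf (big-endian) → word 0xdf
lvl [6+:2] = (word>>6) & 0x3 = 3  ←
type [4+:2] = (word>>4) & 0x3 = 1
prio [2+:2] = (word>>2) & 0x3 = 3
bank [1+:1] = (word>>1) & 0x1 = 1
kind [0+:1] = (word>>0) & 0x1 = 1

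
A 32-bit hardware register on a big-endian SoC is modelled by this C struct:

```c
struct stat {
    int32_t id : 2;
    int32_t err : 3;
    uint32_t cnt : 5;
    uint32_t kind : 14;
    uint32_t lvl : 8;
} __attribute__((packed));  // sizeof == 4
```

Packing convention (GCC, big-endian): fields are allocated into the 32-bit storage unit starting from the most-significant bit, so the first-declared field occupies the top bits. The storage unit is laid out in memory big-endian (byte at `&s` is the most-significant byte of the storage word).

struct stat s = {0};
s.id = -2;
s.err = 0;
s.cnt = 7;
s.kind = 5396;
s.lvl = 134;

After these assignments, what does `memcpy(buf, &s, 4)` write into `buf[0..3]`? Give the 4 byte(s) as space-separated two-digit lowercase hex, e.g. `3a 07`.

[30+:2] id=-2 & 0x3 = 0x2; word=0x80000000
[27+:3] err=0 & 0x7 = 0x0; word=0x80000000
[22+:5] cnt=7 & 0x1f = 0x7; word=0x81c00000
[8+:14] kind=5396 & 0x3fff = 0x1514; word=0x81d51400
[0+:8] lvl=134 & 0xff = 0x86; word=0x81d51486
word = 0x81d51486 → big-endian bytes:
  [0]=0x81  [1]=0xd5  [2]=0x14  [3]=0x86

81 d5 14 86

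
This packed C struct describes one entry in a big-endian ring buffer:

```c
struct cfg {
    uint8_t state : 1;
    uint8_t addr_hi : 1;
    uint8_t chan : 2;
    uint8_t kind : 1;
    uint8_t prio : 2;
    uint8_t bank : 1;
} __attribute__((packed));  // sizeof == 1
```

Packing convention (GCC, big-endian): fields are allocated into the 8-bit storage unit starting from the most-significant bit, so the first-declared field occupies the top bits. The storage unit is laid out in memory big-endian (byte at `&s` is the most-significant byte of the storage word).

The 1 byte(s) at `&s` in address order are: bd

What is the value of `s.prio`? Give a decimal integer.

[0]=0xbd (big-endian) → word 0xbd
state:1 @ bit 7 → (0xbd>>7)&0x1 = 0x1
addr_hi:1 @ bit 6 → (0xbd>>6)&0x1 = 0x0
chan:2 @ bit 4 → (0xbd>>4)&0x3 = 0x3
kind:1 @ bit 3 → (0xbd>>3)&0x1 = 0x1
prio:2 @ bit 1 → (0xbd>>1)&0x3 = 0x2  ←
bank:1 @ bit 0 → (0xbd>>0)&0x1 = 0x1

2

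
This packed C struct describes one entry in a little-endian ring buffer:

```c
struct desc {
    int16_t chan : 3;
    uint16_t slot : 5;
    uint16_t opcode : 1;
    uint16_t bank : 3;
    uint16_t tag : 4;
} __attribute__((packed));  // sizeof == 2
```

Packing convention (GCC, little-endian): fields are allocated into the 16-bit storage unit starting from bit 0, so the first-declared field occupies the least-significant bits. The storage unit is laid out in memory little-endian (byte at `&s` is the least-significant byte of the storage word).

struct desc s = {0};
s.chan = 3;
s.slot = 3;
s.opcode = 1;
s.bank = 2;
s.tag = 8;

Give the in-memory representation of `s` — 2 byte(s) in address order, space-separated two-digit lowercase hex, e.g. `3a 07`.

[0+:3] chan=3 & 0x7 = 0x3; word=0x0003
[3+:5] slot=3 & 0x1f = 0x3; word=0x001b
[8+:1] opcode=1 & 0x1 = 0x1; word=0x011b
[9+:3] bank=2 & 0x7 = 0x2; word=0x051b
[12+:4] tag=8 & 0xf = 0x8; word=0x851b
word = 0x851b → little-endian bytes:
  [0]=0x1b  [1]=0x85

1b 85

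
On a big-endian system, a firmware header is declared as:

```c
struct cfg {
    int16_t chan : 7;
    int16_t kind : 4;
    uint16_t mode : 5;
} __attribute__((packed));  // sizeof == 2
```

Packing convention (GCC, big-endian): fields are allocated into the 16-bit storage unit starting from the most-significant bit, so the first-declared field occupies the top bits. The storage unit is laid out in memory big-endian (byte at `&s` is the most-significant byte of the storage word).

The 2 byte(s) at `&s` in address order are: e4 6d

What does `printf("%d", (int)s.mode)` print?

13

[0]=0xe4 [1]=0x6d (big-endian) → word 0xe46d
chan [9+:7] = (word>>9) & 0x7f = 114
kind [5+:4] = (word>>5) & 0xf = 3
mode [0+:5] = (word>>0) & 0x1f = 13  ←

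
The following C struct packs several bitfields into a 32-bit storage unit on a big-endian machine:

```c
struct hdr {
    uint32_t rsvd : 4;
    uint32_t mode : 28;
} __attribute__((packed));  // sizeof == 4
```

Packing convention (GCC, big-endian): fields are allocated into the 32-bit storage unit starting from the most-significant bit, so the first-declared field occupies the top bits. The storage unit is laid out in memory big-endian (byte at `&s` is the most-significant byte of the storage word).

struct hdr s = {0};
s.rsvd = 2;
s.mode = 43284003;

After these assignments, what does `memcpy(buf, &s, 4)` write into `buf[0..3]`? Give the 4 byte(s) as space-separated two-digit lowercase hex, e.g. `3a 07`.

22 94 76 23

[28+:4] rsvd=2 & 0xf = 0x2; word=0x20000000
[0+:28] mode=43284003 & 0xfffffff = 0x2947623; word=0x22947623
word = 0x22947623 → big-endian bytes:
  [0]=0x22  [1]=0x94  [2]=0x76  [3]=0x23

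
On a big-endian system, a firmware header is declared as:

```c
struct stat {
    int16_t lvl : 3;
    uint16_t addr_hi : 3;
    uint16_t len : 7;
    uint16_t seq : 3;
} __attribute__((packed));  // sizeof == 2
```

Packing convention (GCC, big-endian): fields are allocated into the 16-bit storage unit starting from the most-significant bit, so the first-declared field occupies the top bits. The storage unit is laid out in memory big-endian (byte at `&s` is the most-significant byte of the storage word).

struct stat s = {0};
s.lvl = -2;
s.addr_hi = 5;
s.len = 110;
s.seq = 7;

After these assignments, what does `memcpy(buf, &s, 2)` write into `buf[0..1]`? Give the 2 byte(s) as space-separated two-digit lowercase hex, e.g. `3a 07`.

d7 77

lvl:3 = -2 → 0x6 << 13 → word 0xc000
addr_hi:3 = 5 → 0x5 << 10 → word 0xd400
len:7 = 110 → 0x6e << 3 → word 0xd770
seq:3 = 7 → 0x7 << 0 → word 0xd777
word = 0xd777 → big-endian bytes:
  [0]=0xd7  [1]=0x77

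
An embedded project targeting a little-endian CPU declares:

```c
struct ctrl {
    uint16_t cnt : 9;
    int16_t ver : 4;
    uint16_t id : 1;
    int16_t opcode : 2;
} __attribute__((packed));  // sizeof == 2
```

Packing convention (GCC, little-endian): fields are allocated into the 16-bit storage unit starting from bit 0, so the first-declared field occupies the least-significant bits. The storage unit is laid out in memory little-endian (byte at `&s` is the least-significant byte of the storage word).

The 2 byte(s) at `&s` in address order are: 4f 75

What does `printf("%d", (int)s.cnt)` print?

[0]=0x4f [1]=0x75 (little-endian) → word 0x754f
cnt:9 @ bit 0 → (0x754f>>0)&0x1ff = 0x14f  ←
ver:4 @ bit 9 → (0x754f>>9)&0xf = 0xa
id:1 @ bit 13 → (0x754f>>13)&0x1 = 0x1
opcode:2 @ bit 14 → (0x754f>>14)&0x3 = 0x1

335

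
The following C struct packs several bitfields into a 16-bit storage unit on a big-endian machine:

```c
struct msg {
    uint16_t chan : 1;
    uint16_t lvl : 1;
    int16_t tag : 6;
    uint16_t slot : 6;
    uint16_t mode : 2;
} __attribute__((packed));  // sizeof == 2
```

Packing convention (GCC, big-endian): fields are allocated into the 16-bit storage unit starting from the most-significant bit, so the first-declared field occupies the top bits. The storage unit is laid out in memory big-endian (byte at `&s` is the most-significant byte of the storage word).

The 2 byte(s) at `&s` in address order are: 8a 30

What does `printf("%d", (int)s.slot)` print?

[0]=0x8a [1]=0x30 (big-endian) → word 0x8a30
chan [15+:1] = (word>>15) & 0x1 = 1
lvl [14+:1] = (word>>14) & 0x1 = 0
tag [8+:6] = (word>>8) & 0x3f = 10
slot [2+:6] = (word>>2) & 0x3f = 12  ←
mode [0+:2] = (word>>0) & 0x3 = 0

12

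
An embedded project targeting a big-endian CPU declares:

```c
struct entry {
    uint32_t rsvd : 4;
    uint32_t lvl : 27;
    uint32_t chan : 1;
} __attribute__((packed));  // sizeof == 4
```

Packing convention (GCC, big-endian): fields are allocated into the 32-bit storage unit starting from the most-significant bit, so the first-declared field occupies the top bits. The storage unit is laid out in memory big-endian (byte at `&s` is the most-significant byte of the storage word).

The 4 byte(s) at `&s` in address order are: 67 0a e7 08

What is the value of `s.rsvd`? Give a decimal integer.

[0]=0x67 [1]=0x0a [2]=0xe7 [3]=0x08 (big-endian) → word 0x670ae708
rsvd [28+:4] = (word>>28) & 0xf = 6  ←
lvl [1+:27] = (word>>1) & 0x7ffffff = 59077508
chan [0+:1] = (word>>0) & 0x1 = 0

6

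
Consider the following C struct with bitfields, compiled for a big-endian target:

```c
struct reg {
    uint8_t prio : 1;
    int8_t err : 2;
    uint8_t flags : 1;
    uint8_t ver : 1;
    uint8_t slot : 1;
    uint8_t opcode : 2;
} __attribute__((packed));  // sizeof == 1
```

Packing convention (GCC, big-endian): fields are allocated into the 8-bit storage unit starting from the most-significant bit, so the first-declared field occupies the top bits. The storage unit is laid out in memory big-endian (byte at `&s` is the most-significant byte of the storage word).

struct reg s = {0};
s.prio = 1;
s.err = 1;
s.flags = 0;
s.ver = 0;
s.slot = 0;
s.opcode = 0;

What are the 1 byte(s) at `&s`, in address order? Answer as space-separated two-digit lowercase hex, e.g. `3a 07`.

a0

prio (1b) val=1 bits=0x1 at bit 7: 0x80
err (2b) val=1 bits=0x1 at bit 5: 0xa0
flags (1b) val=0 bits=0x0 at bit 4: 0xa0
ver (1b) val=0 bits=0x0 at bit 3: 0xa0
slot (1b) val=0 bits=0x0 at bit 2: 0xa0
opcode (2b) val=0 bits=0x0 at bit 0: 0xa0
word = 0xa0 → big-endian bytes:
  [0]=0xa0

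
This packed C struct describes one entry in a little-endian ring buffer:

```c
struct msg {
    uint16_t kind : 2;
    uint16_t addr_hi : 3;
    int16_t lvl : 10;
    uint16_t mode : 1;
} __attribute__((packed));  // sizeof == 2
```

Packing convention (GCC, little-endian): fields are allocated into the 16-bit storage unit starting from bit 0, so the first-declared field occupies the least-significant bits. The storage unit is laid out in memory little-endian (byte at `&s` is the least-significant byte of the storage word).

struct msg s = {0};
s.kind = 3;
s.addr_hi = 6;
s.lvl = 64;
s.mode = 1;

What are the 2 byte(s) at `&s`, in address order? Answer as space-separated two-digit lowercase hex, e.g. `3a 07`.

[0+:2] kind=3 & 0x3 = 0x3; word=0x0003
[2+:3] addr_hi=6 & 0x7 = 0x6; word=0x001b
[5+:10] lvl=64 & 0x3ff = 0x40; word=0x081b
[15+:1] mode=1 & 0x1 = 0x1; word=0x881b
word = 0x881b → little-endian bytes:
  [0]=0x1b  [1]=0x88

1b 88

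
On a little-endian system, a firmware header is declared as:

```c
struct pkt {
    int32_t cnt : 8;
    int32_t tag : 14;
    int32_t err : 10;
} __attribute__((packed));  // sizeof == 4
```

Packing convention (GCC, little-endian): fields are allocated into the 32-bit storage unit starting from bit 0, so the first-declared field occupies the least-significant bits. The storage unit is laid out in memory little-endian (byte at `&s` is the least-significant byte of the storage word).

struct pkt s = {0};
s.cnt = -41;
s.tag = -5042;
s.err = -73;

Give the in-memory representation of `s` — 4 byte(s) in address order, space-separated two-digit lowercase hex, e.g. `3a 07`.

cnt (8b) val=-41 bits=0xd7 at bit 0: 0x000000d7
tag (14b) val=-5042 bits=0x2c4e at bit 8: 0x002c4ed7
err (10b) val=-73 bits=0x3b7 at bit 22: 0xedec4ed7
word = 0xedec4ed7 → little-endian bytes:
  [0]=0xd7  [1]=0x4e  [2]=0xec  [3]=0xed

d7 4e ec ed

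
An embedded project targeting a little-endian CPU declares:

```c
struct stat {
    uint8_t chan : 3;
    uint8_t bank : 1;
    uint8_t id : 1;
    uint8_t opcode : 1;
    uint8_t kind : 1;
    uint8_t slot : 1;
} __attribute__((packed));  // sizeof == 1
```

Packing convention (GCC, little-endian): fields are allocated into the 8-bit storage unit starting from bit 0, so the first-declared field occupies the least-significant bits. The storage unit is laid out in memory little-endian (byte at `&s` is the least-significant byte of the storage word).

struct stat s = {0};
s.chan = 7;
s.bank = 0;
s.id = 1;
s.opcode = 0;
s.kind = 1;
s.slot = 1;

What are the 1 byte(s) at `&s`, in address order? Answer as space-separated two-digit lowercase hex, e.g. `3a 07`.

d7

[0+:3] chan=7 & 0x7 = 0x7; word=0x07
[3+:1] bank=0 & 0x1 = 0x0; word=0x07
[4+:1] id=1 & 0x1 = 0x1; word=0x17
[5+:1] opcode=0 & 0x1 = 0x0; word=0x17
[6+:1] kind=1 & 0x1 = 0x1; word=0x57
[7+:1] slot=1 & 0x1 = 0x1; word=0xd7
word = 0xd7 → little-endian bytes:
  [0]=0xd7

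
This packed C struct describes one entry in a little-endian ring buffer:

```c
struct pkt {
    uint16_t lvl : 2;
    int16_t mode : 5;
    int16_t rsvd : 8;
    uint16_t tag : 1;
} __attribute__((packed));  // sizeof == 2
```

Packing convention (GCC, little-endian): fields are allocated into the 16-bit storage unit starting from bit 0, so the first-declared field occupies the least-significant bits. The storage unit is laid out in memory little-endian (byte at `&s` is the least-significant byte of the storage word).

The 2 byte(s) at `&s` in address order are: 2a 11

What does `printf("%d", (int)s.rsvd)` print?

[0]=0x2a [1]=0x11 (little-endian) → word 0x112a
lvl:2 @ bit 0 → (0x112a>>0)&0x3 = 0x2
mode:5 @ bit 2 → (0x112a>>2)&0x1f = 0xa
rsvd:8 @ bit 7 → (0x112a>>7)&0xff = 0x22  ←
tag:1 @ bit 15 → (0x112a>>15)&0x1 = 0x0
rsvd signed 8b, MSB=0: value = 34

34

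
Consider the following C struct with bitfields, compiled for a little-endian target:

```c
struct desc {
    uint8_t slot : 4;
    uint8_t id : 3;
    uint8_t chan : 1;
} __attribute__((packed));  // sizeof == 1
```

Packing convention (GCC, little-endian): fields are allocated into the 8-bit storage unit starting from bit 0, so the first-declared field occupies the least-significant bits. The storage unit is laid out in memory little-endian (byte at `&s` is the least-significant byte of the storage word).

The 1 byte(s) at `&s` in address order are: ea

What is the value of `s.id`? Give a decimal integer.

6

[0]=0xea (little-endian) → word 0xea
slot [0+:4] = (word>>0) & 0xf = 10
id [4+:3] = (word>>4) & 0x7 = 6  ←
chan [7+:1] = (word>>7) & 0x1 = 1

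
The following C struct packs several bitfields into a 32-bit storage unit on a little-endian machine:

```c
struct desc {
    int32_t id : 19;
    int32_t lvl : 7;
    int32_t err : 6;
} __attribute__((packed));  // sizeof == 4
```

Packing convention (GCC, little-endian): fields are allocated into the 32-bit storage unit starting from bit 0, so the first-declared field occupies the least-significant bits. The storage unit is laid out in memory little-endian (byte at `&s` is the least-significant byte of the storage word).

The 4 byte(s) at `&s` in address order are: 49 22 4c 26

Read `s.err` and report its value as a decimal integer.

9

[0]=0x49 [1]=0x22 [2]=0x4c [3]=0x26 (little-endian) → word 0x264c2249
id [0+:19] = (word>>0) & 0x7ffff = 270921
lvl [19+:7] = (word>>19) & 0x7f = 73
err [26+:6] = (word>>26) & 0x3f = 9  ←
err signed 6b, MSB=0: value = 9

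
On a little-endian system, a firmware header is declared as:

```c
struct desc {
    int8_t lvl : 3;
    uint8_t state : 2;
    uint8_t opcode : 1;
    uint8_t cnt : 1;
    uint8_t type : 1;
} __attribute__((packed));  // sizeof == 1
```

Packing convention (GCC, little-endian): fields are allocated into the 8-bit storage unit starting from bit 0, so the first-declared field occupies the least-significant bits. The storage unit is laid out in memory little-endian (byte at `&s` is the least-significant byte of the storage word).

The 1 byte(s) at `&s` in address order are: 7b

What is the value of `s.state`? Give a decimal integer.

[0]=0x7b (little-endian) → word 0x7b
lvl [0+:3] = (word>>0) & 0x7 = 3
state [3+:2] = (word>>3) & 0x3 = 3  ←
opcode [5+:1] = (word>>5) & 0x1 = 1
cnt [6+:1] = (word>>6) & 0x1 = 1
type [7+:1] = (word>>7) & 0x1 = 0

3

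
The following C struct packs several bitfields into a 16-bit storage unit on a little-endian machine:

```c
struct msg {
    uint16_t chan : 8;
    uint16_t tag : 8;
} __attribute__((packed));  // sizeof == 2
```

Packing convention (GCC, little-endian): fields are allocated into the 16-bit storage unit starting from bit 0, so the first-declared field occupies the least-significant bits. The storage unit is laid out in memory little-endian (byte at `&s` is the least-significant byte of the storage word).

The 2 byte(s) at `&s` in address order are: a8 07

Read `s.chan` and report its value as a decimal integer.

[0]=0xa8 [1]=0x07 (little-endian) → word 0x07a8
chan [0+:8] = (word>>0) & 0xff = 168  ←
tag [8+:8] = (word>>8) & 0xff = 7

168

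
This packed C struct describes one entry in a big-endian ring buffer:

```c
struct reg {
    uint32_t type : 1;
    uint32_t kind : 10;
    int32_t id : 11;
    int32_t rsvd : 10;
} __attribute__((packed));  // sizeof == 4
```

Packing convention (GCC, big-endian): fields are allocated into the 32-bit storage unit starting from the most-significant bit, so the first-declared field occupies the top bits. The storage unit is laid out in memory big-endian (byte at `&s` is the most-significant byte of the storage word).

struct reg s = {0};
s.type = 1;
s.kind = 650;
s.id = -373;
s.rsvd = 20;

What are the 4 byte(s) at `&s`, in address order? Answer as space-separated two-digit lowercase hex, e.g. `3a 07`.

d1 5a 2c 14

[31+:1] type=1 & 0x1 = 0x1; word=0x80000000
[21+:10] kind=650 & 0x3ff = 0x28a; word=0xd1400000
[10+:11] id=-373 & 0x7ff = 0x68b; word=0xd15a2c00
[0+:10] rsvd=20 & 0x3ff = 0x14; word=0xd15a2c14
word = 0xd15a2c14 → big-endian bytes:
  [0]=0xd1  [1]=0x5a  [2]=0x2c  [3]=0x14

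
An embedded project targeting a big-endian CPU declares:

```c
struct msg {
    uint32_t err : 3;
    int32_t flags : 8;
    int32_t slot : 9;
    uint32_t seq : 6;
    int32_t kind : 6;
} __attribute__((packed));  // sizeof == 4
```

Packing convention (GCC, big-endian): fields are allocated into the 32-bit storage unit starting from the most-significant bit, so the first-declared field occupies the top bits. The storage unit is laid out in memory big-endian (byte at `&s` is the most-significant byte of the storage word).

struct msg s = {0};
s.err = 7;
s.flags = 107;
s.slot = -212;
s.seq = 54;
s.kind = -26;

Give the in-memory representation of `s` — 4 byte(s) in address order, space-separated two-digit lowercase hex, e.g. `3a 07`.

ed 72 cd a6

err:3 = 7 → 0x7 << 29 → word 0xe0000000
flags:8 = 107 → 0x6b << 21 → word 0xed600000
slot:9 = -212 → 0x12c << 12 → word 0xed72c000
seq:6 = 54 → 0x36 << 6 → word 0xed72cd80
kind:6 = -26 → 0x26 << 0 → word 0xed72cda6
word = 0xed72cda6 → big-endian bytes:
  [0]=0xed  [1]=0x72  [2]=0xcd  [3]=0xa6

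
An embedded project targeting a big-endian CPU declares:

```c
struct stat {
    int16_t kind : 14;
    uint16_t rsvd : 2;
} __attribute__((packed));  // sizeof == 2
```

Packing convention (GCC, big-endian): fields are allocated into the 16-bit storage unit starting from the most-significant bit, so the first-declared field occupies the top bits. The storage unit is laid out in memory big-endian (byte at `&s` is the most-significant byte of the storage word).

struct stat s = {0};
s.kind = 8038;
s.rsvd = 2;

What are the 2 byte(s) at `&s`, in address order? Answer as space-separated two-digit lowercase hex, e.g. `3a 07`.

[2+:14] kind=8038 & 0x3fff = 0x1f66; word=0x7d98
[0+:2] rsvd=2 & 0x3 = 0x2; word=0x7d9a
word = 0x7d9a → big-endian bytes:
  [0]=0x7d  [1]=0x9a

7d 9a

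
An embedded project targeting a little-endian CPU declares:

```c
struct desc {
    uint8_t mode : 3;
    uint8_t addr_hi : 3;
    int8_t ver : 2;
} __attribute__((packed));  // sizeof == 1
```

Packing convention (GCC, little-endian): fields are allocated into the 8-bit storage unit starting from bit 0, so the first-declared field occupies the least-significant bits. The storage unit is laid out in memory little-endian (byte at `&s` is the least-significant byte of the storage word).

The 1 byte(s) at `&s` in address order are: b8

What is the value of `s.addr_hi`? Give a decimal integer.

[0]=0xb8 (little-endian) → word 0xb8
mode:3 @ bit 0 → (0xb8>>0)&0x7 = 0x0
addr_hi:3 @ bit 3 → (0xb8>>3)&0x7 = 0x7  ←
ver:2 @ bit 6 → (0xb8>>6)&0x3 = 0x2

7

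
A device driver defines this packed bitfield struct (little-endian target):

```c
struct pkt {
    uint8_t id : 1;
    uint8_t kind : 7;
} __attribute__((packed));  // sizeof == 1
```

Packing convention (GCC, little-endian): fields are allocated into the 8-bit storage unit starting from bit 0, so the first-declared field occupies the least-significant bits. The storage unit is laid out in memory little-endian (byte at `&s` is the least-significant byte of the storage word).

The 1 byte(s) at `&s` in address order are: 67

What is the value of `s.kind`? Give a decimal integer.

51

[0]=0x67 (little-endian) → word 0x67
id:1 @ bit 0 → (0x67>>0)&0x1 = 0x1
kind:7 @ bit 1 → (0x67>>1)&0x7f = 0x33  ←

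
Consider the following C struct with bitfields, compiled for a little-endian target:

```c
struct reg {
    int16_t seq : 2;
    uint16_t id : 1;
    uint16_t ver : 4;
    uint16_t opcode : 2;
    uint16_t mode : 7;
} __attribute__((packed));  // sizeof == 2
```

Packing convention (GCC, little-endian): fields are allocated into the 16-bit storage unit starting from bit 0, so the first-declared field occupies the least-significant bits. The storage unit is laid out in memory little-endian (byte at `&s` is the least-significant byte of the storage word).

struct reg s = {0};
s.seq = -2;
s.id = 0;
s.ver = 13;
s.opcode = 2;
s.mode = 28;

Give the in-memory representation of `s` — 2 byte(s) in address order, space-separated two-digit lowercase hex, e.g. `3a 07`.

seq (2b) val=-2 bits=0x2 at bit 0: 0x0002
id (1b) val=0 bits=0x0 at bit 2: 0x0002
ver (4b) val=13 bits=0xd at bit 3: 0x006a
opcode (2b) val=2 bits=0x2 at bit 7: 0x016a
mode (7b) val=28 bits=0x1c at bit 9: 0x396a
word = 0x396a → little-endian bytes:
  [0]=0x6a  [1]=0x39

6a 39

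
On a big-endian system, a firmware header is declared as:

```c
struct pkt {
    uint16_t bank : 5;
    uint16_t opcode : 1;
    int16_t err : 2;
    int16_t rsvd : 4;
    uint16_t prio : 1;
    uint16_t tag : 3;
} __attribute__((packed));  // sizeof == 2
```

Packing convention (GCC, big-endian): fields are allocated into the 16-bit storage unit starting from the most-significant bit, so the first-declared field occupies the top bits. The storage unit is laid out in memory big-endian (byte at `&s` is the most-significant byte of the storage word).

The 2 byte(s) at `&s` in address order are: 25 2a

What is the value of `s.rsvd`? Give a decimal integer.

2

[0]=0x25 [1]=0x2a (big-endian) → word 0x252a
bank [11+:5] = (word>>11) & 0x1f = 4
opcode [10+:1] = (word>>10) & 0x1 = 1
err [8+:2] = (word>>8) & 0x3 = 1
rsvd [4+:4] = (word>>4) & 0xf = 2  ←
prio [3+:1] = (word>>3) & 0x1 = 1
tag [0+:3] = (word>>0) & 0x7 = 2
rsvd signed 4b, MSB=0: value = 2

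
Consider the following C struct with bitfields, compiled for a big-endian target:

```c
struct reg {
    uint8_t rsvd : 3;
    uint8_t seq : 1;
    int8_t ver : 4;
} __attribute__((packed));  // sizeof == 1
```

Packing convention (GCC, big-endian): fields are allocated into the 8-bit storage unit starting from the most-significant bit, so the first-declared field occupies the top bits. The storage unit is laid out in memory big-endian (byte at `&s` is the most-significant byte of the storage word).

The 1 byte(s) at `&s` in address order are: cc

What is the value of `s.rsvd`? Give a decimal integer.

6

[0]=0xcc (big-endian) → word 0xcc
rsvd [5+:3] = (word>>5) & 0x7 = 6  ←
seq [4+:1] = (word>>4) & 0x1 = 0
ver [0+:4] = (word>>0) & 0xf = 12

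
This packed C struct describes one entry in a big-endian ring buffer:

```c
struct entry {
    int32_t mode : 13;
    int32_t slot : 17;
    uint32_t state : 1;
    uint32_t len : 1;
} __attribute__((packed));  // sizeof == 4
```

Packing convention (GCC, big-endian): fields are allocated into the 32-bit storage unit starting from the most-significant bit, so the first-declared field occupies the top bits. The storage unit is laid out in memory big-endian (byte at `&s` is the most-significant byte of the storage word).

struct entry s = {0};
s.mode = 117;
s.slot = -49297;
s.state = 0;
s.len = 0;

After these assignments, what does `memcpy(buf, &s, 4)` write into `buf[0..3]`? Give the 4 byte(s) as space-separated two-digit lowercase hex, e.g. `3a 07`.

03 ac fd bc

[19+:13] mode=117 & 0x1fff = 0x75; word=0x03a80000
[2+:17] slot=-49297 & 0x1ffff = 0x13f6f; word=0x03acfdbc
[1+:1] state=0 & 0x1 = 0x0; word=0x03acfdbc
[0+:1] len=0 & 0x1 = 0x0; word=0x03acfdbc
word = 0x03acfdbc → big-endian bytes:
  [0]=0x03  [1]=0xac  [2]=0xfd  [3]=0xbc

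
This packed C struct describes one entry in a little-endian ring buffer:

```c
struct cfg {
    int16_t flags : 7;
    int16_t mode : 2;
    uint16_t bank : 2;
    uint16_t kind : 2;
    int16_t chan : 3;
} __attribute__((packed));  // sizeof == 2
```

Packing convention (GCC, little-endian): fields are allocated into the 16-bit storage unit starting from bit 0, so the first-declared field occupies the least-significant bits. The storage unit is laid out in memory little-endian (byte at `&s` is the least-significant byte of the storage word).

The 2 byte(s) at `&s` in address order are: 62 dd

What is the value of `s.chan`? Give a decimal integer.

[0]=0x62 [1]=0xdd (little-endian) → word 0xdd62
flags:7 @ bit 0 → (0xdd62>>0)&0x7f = 0x62
mode:2 @ bit 7 → (0xdd62>>7)&0x3 = 0x2
bank:2 @ bit 9 → (0xdd62>>9)&0x3 = 0x2
kind:2 @ bit 11 → (0xdd62>>11)&0x3 = 0x3
chan:3 @ bit 13 → (0xdd62>>13)&0x7 = 0x6  ←
chan signed 3b, MSB=1: 6 - 8 = -2

-2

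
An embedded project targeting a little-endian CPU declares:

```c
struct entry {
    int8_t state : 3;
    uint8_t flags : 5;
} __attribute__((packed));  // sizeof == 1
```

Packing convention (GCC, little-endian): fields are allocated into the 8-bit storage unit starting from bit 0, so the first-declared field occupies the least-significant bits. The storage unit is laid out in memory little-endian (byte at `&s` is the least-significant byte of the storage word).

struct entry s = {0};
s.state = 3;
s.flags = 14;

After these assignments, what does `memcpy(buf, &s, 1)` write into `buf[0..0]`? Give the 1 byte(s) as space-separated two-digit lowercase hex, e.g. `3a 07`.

73

[0+:3] state=3 & 0x7 = 0x3; word=0x03
[3+:5] flags=14 & 0x1f = 0xe; word=0x73
word = 0x73 → little-endian bytes:
  [0]=0x73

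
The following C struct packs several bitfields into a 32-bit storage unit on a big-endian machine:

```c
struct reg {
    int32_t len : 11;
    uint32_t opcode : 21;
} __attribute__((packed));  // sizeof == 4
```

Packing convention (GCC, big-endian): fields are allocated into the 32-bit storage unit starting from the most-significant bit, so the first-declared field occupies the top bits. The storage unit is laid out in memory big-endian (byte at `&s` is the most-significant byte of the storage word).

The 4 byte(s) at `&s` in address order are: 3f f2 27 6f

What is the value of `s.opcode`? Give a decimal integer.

[0]=0x3f [1]=0xf2 [2]=0x27 [3]=0x6f (big-endian) → word 0x3ff2276f
len [21+:11] = (word>>21) & 0x7ff = 511
opcode [0+:21] = (word>>0) & 0x1fffff = 1189743  ←

1189743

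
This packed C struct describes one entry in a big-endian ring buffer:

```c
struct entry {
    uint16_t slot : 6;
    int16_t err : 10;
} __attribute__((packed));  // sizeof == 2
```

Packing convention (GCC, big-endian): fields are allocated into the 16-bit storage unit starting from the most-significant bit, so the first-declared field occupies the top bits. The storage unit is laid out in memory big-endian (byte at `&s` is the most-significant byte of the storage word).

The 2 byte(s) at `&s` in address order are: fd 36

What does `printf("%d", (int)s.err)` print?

310

[0]=0xfd [1]=0x36 (big-endian) → word 0xfd36
slot:6 @ bit 10 → (0xfd36>>10)&0x3f = 0x3f
err:10 @ bit 0 → (0xfd36>>0)&0x3ff = 0x136  ←
err signed 10b, MSB=0: value = 310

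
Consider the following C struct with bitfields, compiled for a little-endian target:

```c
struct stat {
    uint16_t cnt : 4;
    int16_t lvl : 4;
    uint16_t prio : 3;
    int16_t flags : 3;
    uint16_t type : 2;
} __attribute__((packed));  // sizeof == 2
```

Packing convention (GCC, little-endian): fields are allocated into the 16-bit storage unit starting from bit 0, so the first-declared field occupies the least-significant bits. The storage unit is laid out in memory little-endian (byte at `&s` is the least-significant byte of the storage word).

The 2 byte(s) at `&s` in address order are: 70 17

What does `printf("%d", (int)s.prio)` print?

7

[0]=0x70 [1]=0x17 (little-endian) → word 0x1770
cnt [0+:4] = (word>>0) & 0xf = 0
lvl [4+:4] = (word>>4) & 0xf = 7
prio [8+:3] = (word>>8) & 0x7 = 7  ←
flags [11+:3] = (word>>11) & 0x7 = 2
type [14+:2] = (word>>14) & 0x3 = 0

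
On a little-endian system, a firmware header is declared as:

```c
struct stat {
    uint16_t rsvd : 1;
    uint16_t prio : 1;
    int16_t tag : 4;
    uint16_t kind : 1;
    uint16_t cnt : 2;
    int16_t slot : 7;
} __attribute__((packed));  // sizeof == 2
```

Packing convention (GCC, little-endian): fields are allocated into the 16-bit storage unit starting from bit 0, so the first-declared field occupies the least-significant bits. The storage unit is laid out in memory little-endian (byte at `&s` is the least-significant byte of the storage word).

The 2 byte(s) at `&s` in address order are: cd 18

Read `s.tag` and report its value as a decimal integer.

[0]=0xcd [1]=0x18 (little-endian) → word 0x18cd
rsvd [0+:1] = (word>>0) & 0x1 = 1
prio [1+:1] = (word>>1) & 0x1 = 0
tag [2+:4] = (word>>2) & 0xf = 3  ←
kind [6+:1] = (word>>6) & 0x1 = 1
cnt [7+:2] = (word>>7) & 0x3 = 1
slot [9+:7] = (word>>9) & 0x7f = 12
tag signed 4b, MSB=0: value = 3

3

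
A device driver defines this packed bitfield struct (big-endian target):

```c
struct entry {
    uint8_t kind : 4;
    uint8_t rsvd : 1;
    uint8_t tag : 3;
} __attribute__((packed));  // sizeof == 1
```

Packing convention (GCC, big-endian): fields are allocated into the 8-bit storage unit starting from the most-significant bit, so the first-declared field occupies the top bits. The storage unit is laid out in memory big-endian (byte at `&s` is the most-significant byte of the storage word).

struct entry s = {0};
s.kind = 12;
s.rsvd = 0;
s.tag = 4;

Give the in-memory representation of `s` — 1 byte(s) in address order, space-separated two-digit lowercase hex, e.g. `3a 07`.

c4

kind (4b) val=12 bits=0xc at bit 4: 0xc0
rsvd (1b) val=0 bits=0x0 at bit 3: 0xc0
tag (3b) val=4 bits=0x4 at bit 0: 0xc4
word = 0xc4 → big-endian bytes:
  [0]=0xc4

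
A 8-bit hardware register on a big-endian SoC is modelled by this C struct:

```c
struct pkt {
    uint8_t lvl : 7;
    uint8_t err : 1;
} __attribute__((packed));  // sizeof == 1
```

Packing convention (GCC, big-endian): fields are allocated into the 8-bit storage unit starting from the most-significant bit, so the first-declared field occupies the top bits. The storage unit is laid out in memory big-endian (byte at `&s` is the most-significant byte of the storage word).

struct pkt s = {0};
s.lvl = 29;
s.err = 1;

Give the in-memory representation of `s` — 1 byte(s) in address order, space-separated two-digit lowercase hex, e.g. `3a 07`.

3b

[1+:7] lvl=29 & 0x7f = 0x1d; word=0x3a
[0+:1] err=1 & 0x1 = 0x1; word=0x3b
word = 0x3b → big-endian bytes:
  [0]=0x3b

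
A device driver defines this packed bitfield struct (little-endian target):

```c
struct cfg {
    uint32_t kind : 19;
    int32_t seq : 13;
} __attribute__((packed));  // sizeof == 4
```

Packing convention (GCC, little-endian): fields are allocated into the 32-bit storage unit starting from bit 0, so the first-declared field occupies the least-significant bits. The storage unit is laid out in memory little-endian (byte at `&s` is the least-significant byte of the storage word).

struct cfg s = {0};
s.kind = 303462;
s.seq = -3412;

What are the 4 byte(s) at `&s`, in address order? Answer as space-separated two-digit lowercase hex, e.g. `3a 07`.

kind:19 = 303462 → 0x4a166 << 0 → word 0x0004a166
seq:13 = -3412 → 0x12ac << 19 → word 0x9564a166
word = 0x9564a166 → little-endian bytes:
  [0]=0x66  [1]=0xa1  [2]=0x64  [3]=0x95

66 a1 64 95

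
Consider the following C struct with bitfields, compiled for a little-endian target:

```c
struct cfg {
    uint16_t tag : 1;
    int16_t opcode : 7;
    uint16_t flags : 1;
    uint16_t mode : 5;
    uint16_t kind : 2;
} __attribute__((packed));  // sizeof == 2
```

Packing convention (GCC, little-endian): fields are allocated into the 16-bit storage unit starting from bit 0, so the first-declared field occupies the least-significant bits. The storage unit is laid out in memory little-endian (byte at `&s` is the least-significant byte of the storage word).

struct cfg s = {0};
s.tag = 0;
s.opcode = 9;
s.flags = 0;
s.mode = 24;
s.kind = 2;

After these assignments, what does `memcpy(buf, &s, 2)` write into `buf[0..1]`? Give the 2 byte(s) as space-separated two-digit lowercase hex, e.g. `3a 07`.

12 b0

tag (1b) val=0 bits=0x0 at bit 0: 0x0000
opcode (7b) val=9 bits=0x9 at bit 1: 0x0012
flags (1b) val=0 bits=0x0 at bit 8: 0x0012
mode (5b) val=24 bits=0x18 at bit 9: 0x3012
kind (2b) val=2 bits=0x2 at bit 14: 0xb012
word = 0xb012 → little-endian bytes:
  [0]=0x12  [1]=0xb0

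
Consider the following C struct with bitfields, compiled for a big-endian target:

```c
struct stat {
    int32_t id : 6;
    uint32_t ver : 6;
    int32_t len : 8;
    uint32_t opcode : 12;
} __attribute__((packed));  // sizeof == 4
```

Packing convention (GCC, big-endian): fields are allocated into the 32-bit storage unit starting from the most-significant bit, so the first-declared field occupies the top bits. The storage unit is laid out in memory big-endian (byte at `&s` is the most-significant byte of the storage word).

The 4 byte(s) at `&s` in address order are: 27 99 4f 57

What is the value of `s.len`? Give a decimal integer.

-108

[0]=0x27 [1]=0x99 [2]=0x4f [3]=0x57 (big-endian) → word 0x27994f57
id:6 @ bit 26 → (0x27994f57>>26)&0x3f = 0x9
ver:6 @ bit 20 → (0x27994f57>>20)&0x3f = 0x39
len:8 @ bit 12 → (0x27994f57>>12)&0xff = 0x94  ←
opcode:12 @ bit 0 → (0x27994f57>>0)&0xfff = 0xf57
len signed 8b, MSB=1: 148 - 256 = -108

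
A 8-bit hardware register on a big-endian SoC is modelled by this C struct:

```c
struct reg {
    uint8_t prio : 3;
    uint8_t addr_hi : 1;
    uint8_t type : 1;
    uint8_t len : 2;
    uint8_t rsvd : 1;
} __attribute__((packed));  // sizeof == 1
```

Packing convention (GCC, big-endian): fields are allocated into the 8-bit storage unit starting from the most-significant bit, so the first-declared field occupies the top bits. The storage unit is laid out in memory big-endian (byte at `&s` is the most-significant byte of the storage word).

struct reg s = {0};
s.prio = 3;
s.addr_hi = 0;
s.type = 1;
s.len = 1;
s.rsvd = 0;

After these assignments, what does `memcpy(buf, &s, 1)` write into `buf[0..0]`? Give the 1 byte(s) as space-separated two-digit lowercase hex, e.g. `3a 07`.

[5+:3] prio=3 & 0x7 = 0x3; word=0x60
[4+:1] addr_hi=0 & 0x1 = 0x0; word=0x60
[3+:1] type=1 & 0x1 = 0x1; word=0x68
[1+:2] len=1 & 0x3 = 0x1; word=0x6a
[0+:1] rsvd=0 & 0x1 = 0x0; word=0x6a
word = 0x6a → big-endian bytes:
  [0]=0x6a

6a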